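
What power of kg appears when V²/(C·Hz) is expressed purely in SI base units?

2

V = W/A (potential = power per current),
    = kg·m²·s⁻³·A⁻¹.
So V² = kg²·m⁴·s⁻⁶·A⁻².
C = A·s = s·A (charge = current × time).
So C⁻¹ = s⁻¹·A⁻¹.
Hz = 1/s = s⁻¹ (frequency is cycles per second).
So Hz⁻¹ = s.
Combining: V²·C⁻¹·Hz⁻¹ = (kg²·m⁴·s⁻⁶·A⁻²) · (s⁻¹·A⁻¹) · s = kg²·m⁴·s⁻⁶·A⁻³.
The exponent of kg is 2.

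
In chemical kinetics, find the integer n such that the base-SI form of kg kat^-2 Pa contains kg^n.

kat = mol/s = s⁻¹·mol (catalytic activity).
So kat⁻² = s²·mol⁻².
Pa = N/m² (pressure = force per area),
    = kg·m⁻¹·s⁻².
Combining: kg·kat⁻²·Pa = kg · (s²·mol⁻²) · (kg·m⁻¹·s⁻²) = kg²·m⁻¹·mol⁻².
The exponent of kg is 2.

2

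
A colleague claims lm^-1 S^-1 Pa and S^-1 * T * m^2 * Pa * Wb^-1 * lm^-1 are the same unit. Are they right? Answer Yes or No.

Yes

Left side:
  lm = cd.
  So lm⁻¹ = cd⁻¹.
  S = kg⁻¹·m⁻²·s³·A².
  So S⁻¹ = kg·m²·s⁻³·A⁻².
  Pa = kg·m⁻¹·s⁻².
  Combining: lm⁻¹·S⁻¹·Pa = cd⁻¹ · (kg·m²·s⁻³·A⁻²) · (kg·m⁻¹·s⁻²) = kg²·m·s⁻⁵·A⁻²·cd⁻¹.
Right side:
  S = 1/Ω (conductance is reciprocal resistance),
      = kg⁻¹·m⁻²·s³·A².
  So S⁻¹ = kg·m²·s⁻³·A⁻².
  T = Wb/m² (flux density = flux per area),
      = kg·s⁻²·A⁻¹.
  Pa = N/m² (pressure = force per area),
      = kg·m⁻¹·s⁻².
  Wb = V·s (flux: a volt is a weber per second),
      = kg·m²·s⁻²·A⁻¹.
  So Wb⁻¹ = kg⁻¹·m⁻²·s²·A.
  lm = cd·sr = cd (luminous flux; sr is dimensionless).
  So lm⁻¹ = cd⁻¹.
  Combining: S⁻¹·T·m²·Pa·Wb⁻¹·lm⁻¹ = (kg·m²·s⁻³·A⁻²) · (kg·s⁻²·A⁻¹) · m² · (kg·m⁻¹·s⁻²) · (kg⁻¹·m⁻²·s²·A) · cd⁻¹ = kg²·m·s⁻⁵·A⁻²·cd⁻¹.
Both reduce to kg²·m·s⁻⁵·A⁻²·cd⁻¹.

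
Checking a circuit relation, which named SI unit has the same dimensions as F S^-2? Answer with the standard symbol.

F = C/V (capacitance = charge per voltage),
    = A·s/(kg·m²·s⁻³·A⁻¹) (substituting C and V),
    = kg⁻¹·m⁻²·s⁴·A².
S = 1/Ω (conductance is reciprocal resistance),
    = kg⁻¹·m⁻²·s³·A².
So S⁻² = kg²·m⁴·s⁻⁶·A⁻⁴.
Combining: F·S⁻² = (kg⁻¹·m⁻²·s⁴·A²) · (kg²·m⁴·s⁻⁶·A⁻⁴) = kg·m²·s⁻²·A⁻².
kg·m²·s⁻²·A⁻² is the base-SI form of the henry.

H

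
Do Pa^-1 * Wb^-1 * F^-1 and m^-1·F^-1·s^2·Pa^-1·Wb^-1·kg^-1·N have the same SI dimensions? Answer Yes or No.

Yes

Left side:
  Pa = N/m² (pressure = force per area),
      = kg·m⁻¹·s⁻².
  So Pa⁻¹ = kg⁻¹·m·s².
  Wb = V·s (flux: a volt is a weber per second),
      = kg·m²·s⁻²·A⁻¹.
  So Wb⁻¹ = kg⁻¹·m⁻²·s²·A.
  F = C/V (capacitance = charge per voltage),
      = A·s/(kg·m²·s⁻³·A⁻¹) (substituting C and V),
      = kg⁻¹·m⁻²·s⁴·A².
  So F⁻¹ = kg·m²·s⁻⁴·A⁻².
  Combining: Pa⁻¹·Wb⁻¹·F⁻¹ = (kg⁻¹·m·s²) · (kg⁻¹·m⁻²·s²·A) · (kg·m²·s⁻⁴·A⁻²) = kg⁻¹·m·A⁻¹.
Right side:
  F = C/V (capacitance = charge per voltage),
      = A·s/(kg·m²·s⁻³·A⁻¹) (substituting C and V),
      = kg⁻¹·m⁻²·s⁴·A².
  So F⁻¹ = kg·m²·s⁻⁴·A⁻².
  Pa = N/m² (pressure = force per area),
      = kg·m⁻¹·s⁻².
  So Pa⁻¹ = kg⁻¹·m·s².
  Wb = V·s (flux: a volt is a weber per second),
      = kg·m²·s⁻²·A⁻¹.
  So Wb⁻¹ = kg⁻¹·m⁻²·s²·A.
  N = kg·m/s² = kg·m·s⁻² (force = mass × acceleration).
  Combining: m⁻¹·F⁻¹·s²·Pa⁻¹·Wb⁻¹·kg⁻¹·N = m⁻¹ · (kg·m²·s⁻⁴·A⁻²) · s² · (kg⁻¹·m·s²) · (kg⁻¹·m⁻²·s²·A) · kg⁻¹ · (kg·m·s⁻²) = kg⁻¹·m·A⁻¹.
Both reduce to kg⁻¹·m·A⁻¹.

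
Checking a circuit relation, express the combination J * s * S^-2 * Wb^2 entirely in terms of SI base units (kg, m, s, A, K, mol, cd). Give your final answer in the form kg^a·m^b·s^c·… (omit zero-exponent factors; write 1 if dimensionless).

J = N·m (work = force × distance),
    = kg·m²·s⁻².
S = 1/Ω (conductance is reciprocal resistance),
    = kg⁻¹·m⁻²·s³·A².
So S⁻² = kg²·m⁴·s⁻⁶·A⁻⁴.
Wb = V·s (flux: a volt is a weber per second),
    = kg·m²·s⁻²·A⁻¹.
So Wb² = kg²·m⁴·s⁻⁴·A⁻².
Combining: J·s·S⁻²·Wb² = (kg·m²·s⁻²) · s · (kg²·m⁴·s⁻⁶·A⁻⁴) · (kg²·m⁴·s⁻⁴·A⁻²) = kg⁵·m¹⁰·s⁻¹¹·A⁻⁶.

kg⁵·m¹⁰·s⁻¹¹·A⁻⁶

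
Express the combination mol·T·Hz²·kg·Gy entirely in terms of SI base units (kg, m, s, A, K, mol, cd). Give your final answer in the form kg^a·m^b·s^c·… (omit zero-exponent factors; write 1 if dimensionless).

kg²·m²·s⁻⁶·A⁻¹·mol

T = kg·s⁻²·A⁻¹.
Hz = s⁻¹.
So Hz² = s⁻².
Gy = m²·s⁻².
Combining: mol·T·Hz²·kg·Gy = mol · (kg·s⁻²·A⁻¹) · s⁻² · kg · (m²·s⁻²) = kg²·m²·s⁻⁶·A⁻¹·mol.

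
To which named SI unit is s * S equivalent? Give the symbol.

F

S = kg⁻¹·m⁻²·s³·A².
Combining: s·S = s · (kg⁻¹·m⁻²·s³·A²) = kg⁻¹·m⁻²·s⁴·A².
kg⁻¹·m⁻²·s⁴·A² is the base-SI form of the farad.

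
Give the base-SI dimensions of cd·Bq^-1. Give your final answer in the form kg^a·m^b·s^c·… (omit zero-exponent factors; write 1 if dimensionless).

Bq = s⁻¹.
So Bq⁻¹ = s.
Combining: cd·Bq⁻¹ = cd · s = s·cd.

s·cd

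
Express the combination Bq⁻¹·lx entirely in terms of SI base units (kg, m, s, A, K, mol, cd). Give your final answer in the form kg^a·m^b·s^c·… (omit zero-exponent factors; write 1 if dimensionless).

m⁻²·s·cd

Bq = 1/s = s⁻¹ (activity is decays per second).
So Bq⁻¹ = s.
lx = lm/m² (illuminance = luminous flux per area),
    = m⁻²·cd.
Combining: Bq⁻¹·lx = s · (m⁻²·cd) = m⁻²·s·cd.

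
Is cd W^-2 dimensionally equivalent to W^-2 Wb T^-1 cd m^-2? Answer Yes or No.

Left side:
  W = J/s (power = energy per time),
      = kg·m²·s⁻³.
  So W⁻² = kg⁻²·m⁻⁴·s⁶.
  Combining: cd·W⁻² = cd · (kg⁻²·m⁻⁴·s⁶) = kg⁻²·m⁻⁴·s⁶·cd.
Right side:
  W = J/s (power = energy per time),
      = kg·m²·s⁻³.
  So W⁻² = kg⁻²·m⁻⁴·s⁶.
  Wb = V·s (flux: a volt is a weber per second),
      = kg·m²·s⁻²·A⁻¹.
  T = Wb/m² (flux density = flux per area),
      = kg·s⁻²·A⁻¹.
  So T⁻¹ = kg⁻¹·s²·A.
  Combining: W⁻²·Wb·T⁻¹·cd·m⁻² = (kg⁻²·m⁻⁴·s⁶) · (kg·m²·s⁻²·A⁻¹) · (kg⁻¹·s²·A) · cd · m⁻² = kg⁻²·m⁻⁴·s⁶·cd.
Both reduce to kg⁻²·m⁻⁴·s⁶·cd.

Yes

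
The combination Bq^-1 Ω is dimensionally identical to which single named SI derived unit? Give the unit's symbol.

Bq = s⁻¹.
So Bq⁻¹ = s.
Ω = kg·m²·s⁻³·A⁻².
Combining: Bq⁻¹·Ω = s · (kg·m²·s⁻³·A⁻²) = kg·m²·s⁻²·A⁻².
kg·m²·s⁻²·A⁻² is the base-SI form of the henry.

H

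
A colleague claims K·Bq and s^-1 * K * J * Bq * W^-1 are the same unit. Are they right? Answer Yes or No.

Left side:
  Bq = 1/s = s⁻¹ (activity is decays per second).
  Combining: K·Bq = K · s⁻¹ = s⁻¹·K.
Right side:
  J = kg·m²·s⁻².
  Bq = s⁻¹.
  W = kg·m²·s⁻³.
  So W⁻¹ = kg⁻¹·m⁻²·s³.
  Combining: s⁻¹·K·J·Bq·W⁻¹ = s⁻¹ · K · (kg·m²·s⁻²) · s⁻¹ · (kg⁻¹·m⁻²·s³) = s⁻¹·K.
Both reduce to s⁻¹·K.

Yes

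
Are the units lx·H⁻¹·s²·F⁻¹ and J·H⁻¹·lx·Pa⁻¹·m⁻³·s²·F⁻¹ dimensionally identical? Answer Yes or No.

Left side:
  lx = m⁻²·cd.
  H = kg·m²·s⁻²·A⁻².
  So H⁻¹ = kg⁻¹·m⁻²·s²·A².
  F = kg⁻¹·m⁻²·s⁴·A².
  So F⁻¹ = kg·m²·s⁻⁴·A⁻².
  Combining: lx·H⁻¹·s²·F⁻¹ = (m⁻²·cd) · (kg⁻¹·m⁻²·s²·A²) · s² · (kg·m²·s⁻⁴·A⁻²) = m⁻²·cd.
Right side:
  J = N·m (work = force × distance),
      = kg·m²·s⁻².
  H = Wb/A (inductance = flux per current),
      = kg·m²·s⁻²·A⁻².
  So H⁻¹ = kg⁻¹·m⁻²·s²·A².
  lx = lm/m² (illuminance = luminous flux per area),
      = m⁻²·cd.
  Pa = N/m² (pressure = force per area),
      = kg·m⁻¹·s⁻².
  So Pa⁻¹ = kg⁻¹·m·s².
  F = C/V (capacitance = charge per voltage),
      = A·s/(kg·m²·s⁻³·A⁻¹) (substituting C and V),
      = kg⁻¹·m⁻²·s⁴·A².
  So F⁻¹ = kg·m²·s⁻⁴·A⁻².
  Combining: J·H⁻¹·lx·Pa⁻¹·m⁻³·s²·F⁻¹ = (kg·m²·s⁻²) · (kg⁻¹·m⁻²·s²·A²) · (m⁻²·cd) · (kg⁻¹·m·s²) · m⁻³ · s² · (kg·m²·s⁻⁴·A⁻²) = m⁻²·cd.
Both reduce to m⁻²·cd.

Yes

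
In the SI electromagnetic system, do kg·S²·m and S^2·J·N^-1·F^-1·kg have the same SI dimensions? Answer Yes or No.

No

Left side:
  S = kg⁻¹·m⁻²·s³·A².
  So S² = kg⁻²·m⁻⁴·s⁶·A⁴.
  Combining: kg·S²·m = kg · (kg⁻²·m⁻⁴·s⁶·A⁴) · m = kg⁻¹·m⁻³·s⁶·A⁴.
Right side:
  S = 1/Ω (conductance is reciprocal resistance),
      = kg⁻¹·m⁻²·s³·A².
  So S² = kg⁻²·m⁻⁴·s⁶·A⁴.
  J = N·m (work = force × distance),
      = kg·m²·s⁻².
  N = kg·m/s² = kg·m·s⁻² (force = mass × acceleration).
  So N⁻¹ = kg⁻¹·m⁻¹·s².
  F = C/V (capacitance = charge per voltage),
      = A·s/(kg·m²·s⁻³·A⁻¹) (substituting C and V),
      = kg⁻¹·m⁻²·s⁴·A².
  So F⁻¹ = kg·m²·s⁻⁴·A⁻².
  Combining: S²·J·N⁻¹·F⁻¹·kg = (kg⁻²·m⁻⁴·s⁶·A⁴) · (kg·m²·s⁻²) · (kg⁻¹·m⁻¹·s²) · (kg·m²·s⁻⁴·A⁻²) · kg = m⁻¹·s²·A².
Left is kg⁻¹·m⁻³·s⁶·A⁴; right is m⁻¹·s²·A² — different.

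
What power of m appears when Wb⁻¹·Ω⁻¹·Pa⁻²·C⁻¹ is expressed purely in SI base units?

Wb = kg·m²·s⁻²·A⁻¹.
So Wb⁻¹ = kg⁻¹·m⁻²·s²·A.
Ω = kg·m²·s⁻³·A⁻².
So Ω⁻¹ = kg⁻¹·m⁻²·s³·A².
Pa = kg·m⁻¹·s⁻².
So Pa⁻² = kg⁻²·m²·s⁴.
C = s·A.
So C⁻¹ = s⁻¹·A⁻¹.
Combining: Wb⁻¹·Ω⁻¹·Pa⁻²·C⁻¹ = (kg⁻¹·m⁻²·s²·A) · (kg⁻¹·m⁻²·s³·A²) · (kg⁻²·m²·s⁴) · (s⁻¹·A⁻¹) = kg⁻⁴·m⁻²·s⁸·A².
The exponent of m is -2.

-2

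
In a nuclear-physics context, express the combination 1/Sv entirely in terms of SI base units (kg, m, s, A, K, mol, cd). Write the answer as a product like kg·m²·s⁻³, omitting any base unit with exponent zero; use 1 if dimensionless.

m⁻²·s²

Sv = J/kg (equivalent dose = energy per mass),
    = m²·s⁻².
So Sv⁻¹ = m⁻²·s².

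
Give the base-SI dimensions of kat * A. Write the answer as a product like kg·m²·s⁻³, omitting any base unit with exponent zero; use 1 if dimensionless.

kat = mol/s = s⁻¹·mol (catalytic activity).
Combining: kat·A = (s⁻¹·mol) · A = s⁻¹·A·mol.

s⁻¹·A·mol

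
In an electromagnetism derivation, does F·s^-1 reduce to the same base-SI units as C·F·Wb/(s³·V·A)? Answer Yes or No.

Left side:
  F = C/V (capacitance = charge per voltage),
      = A·s/(kg·m²·s⁻³·A⁻¹) (substituting C and V),
      = kg⁻¹·m⁻²·s⁴·A².
  Combining: F·s⁻¹ = (kg⁻¹·m⁻²·s⁴·A²) · s⁻¹ = kg⁻¹·m⁻²·s³·A².
Right side:
  C = A·s = s·A (charge = current × time).
  F = C/V (capacitance = charge per voltage),
      = A·s/(kg·m²·s⁻³·A⁻¹) (substituting C and V),
      = kg⁻¹·m⁻²·s⁴·A².
  V = W/A (potential = power per current),
      = kg·m²·s⁻³·A⁻¹.
  So V⁻¹ = kg⁻¹·m⁻²·s³·A.
  Wb = V·s (flux: a volt is a weber per second),
      = kg·m²·s⁻²·A⁻¹.
  Combining: C·s⁻³·F·V⁻¹·Wb·A⁻¹ = (s·A) · s⁻³ · (kg⁻¹·m⁻²·s⁴·A²) · (kg⁻¹·m⁻²·s³·A) · (kg·m²·s⁻²·A⁻¹) · A⁻¹ = kg⁻¹·m⁻²·s³·A².
Both reduce to kg⁻¹·m⁻²·s³·A².

Yes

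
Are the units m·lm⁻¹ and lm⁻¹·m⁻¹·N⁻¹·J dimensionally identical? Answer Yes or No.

Left side:
  lm = cd·sr = cd (luminous flux; sr is dimensionless).
  So lm⁻¹ = cd⁻¹.
  Combining: m·lm⁻¹ = m · cd⁻¹ = m·cd⁻¹.
Right side:
  lm = cd.
  So lm⁻¹ = cd⁻¹.
  N = kg·m·s⁻².
  So N⁻¹ = kg⁻¹·m⁻¹·s².
  J = kg·m²·s⁻².
  Combining: lm⁻¹·m⁻¹·N⁻¹·J = cd⁻¹ · m⁻¹ · (kg⁻¹·m⁻¹·s²) · (kg·m²·s⁻²) = cd⁻¹.
Left is m·cd⁻¹; right is cd⁻¹ — different.

No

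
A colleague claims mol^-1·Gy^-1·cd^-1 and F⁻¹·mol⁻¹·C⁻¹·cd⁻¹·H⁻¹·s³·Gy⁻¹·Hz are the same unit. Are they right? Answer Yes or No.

Left side:
  Gy = J/kg (absorbed dose = energy per mass),
      = m²·s⁻².
  So Gy⁻¹ = m⁻²·s².
  Combining: mol⁻¹·Gy⁻¹·cd⁻¹ = mol⁻¹ · (m⁻²·s²) · cd⁻¹ = m⁻²·s²·mol⁻¹·cd⁻¹.
Right side:
  F = C/V (capacitance = charge per voltage),
      = A·s/(kg·m²·s⁻³·A⁻¹) (substituting C and V),
      = kg⁻¹·m⁻²·s⁴·A².
  So F⁻¹ = kg·m²·s⁻⁴·A⁻².
  C = A·s = s·A (charge = current × time).
  So C⁻¹ = s⁻¹·A⁻¹.
  H = Wb/A (inductance = flux per current),
      = kg·m²·s⁻²·A⁻².
  So H⁻¹ = kg⁻¹·m⁻²·s²·A².
  Gy = J/kg (absorbed dose = energy per mass),
      = m²·s⁻².
  So Gy⁻¹ = m⁻²·s².
  Hz = 1/s = s⁻¹ (frequency is cycles per second).
  Combining: F⁻¹·mol⁻¹·C⁻¹·cd⁻¹·H⁻¹·s³·Gy⁻¹·Hz = (kg·m²·s⁻⁴·A⁻²) · mol⁻¹ · (s⁻¹·A⁻¹) · cd⁻¹ · (kg⁻¹·m⁻²·s²·A²) · s³ · (m⁻²·s²) · s⁻¹ = m⁻²·s·A⁻¹·mol⁻¹·cd⁻¹.
Left is m⁻²·s²·mol⁻¹·cd⁻¹; right is m⁻²·s·A⁻¹·mol⁻¹·cd⁻¹ — different.

No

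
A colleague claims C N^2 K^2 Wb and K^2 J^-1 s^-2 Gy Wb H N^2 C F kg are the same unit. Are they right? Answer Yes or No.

Left side:
  C = s·A.
  N = kg·m·s⁻².
  So N² = kg²·m²·s⁻⁴.
  Wb = kg·m²·s⁻²·A⁻¹.
  Combining: C·N²·K²·Wb = (s·A) · (kg²·m²·s⁻⁴) · K² · (kg·m²·s⁻²·A⁻¹) = kg³·m⁴·s⁻⁵·K².
Right side:
  J = N·m (work = force × distance),
      = kg·m²·s⁻².
  So J⁻¹ = kg⁻¹·m⁻²·s².
  Gy = J/kg (absorbed dose = energy per mass),
      = m²·s⁻².
  Wb = V·s (flux: a volt is a weber per second),
      = kg·m²·s⁻²·A⁻¹.
  H = Wb/A (inductance = flux per current),
      = kg·m²·s⁻²·A⁻².
  N = kg·m/s² = kg·m·s⁻² (force = mass × acceleration).
  So N² = kg²·m²·s⁻⁴.
  C = A·s = s·A (charge = current × time).
  F = C/V (capacitance = charge per voltage),
      = A·s/(kg·m²·s⁻³·A⁻¹) (substituting C and V),
      = kg⁻¹·m⁻²·s⁴·A².
  Combining: K²·J⁻¹·s⁻²·Gy·Wb·H·N²·C·F·kg = K² · (kg⁻¹·m⁻²·s²) · s⁻² · (m²·s⁻²) · (kg·m²·s⁻²·A⁻¹) · (kg·m²·s⁻²·A⁻²) · (kg²·m²·s⁻⁴) · (s·A) · (kg⁻¹·m⁻²·s⁴·A²) · kg = kg³·m⁴·s⁻⁵·K².
Both reduce to kg³·m⁴·s⁻⁵·K².

Yes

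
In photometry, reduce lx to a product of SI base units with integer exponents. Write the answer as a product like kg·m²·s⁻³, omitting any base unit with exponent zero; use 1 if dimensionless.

m⁻²·cd

lx = lm/m² (illuminance = luminous flux per area),
    = m⁻²·cd.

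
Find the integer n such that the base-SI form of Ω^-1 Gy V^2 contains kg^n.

1

Ω = kg·m²·s⁻³·A⁻².
So Ω⁻¹ = kg⁻¹·m⁻²·s³·A².
Gy = m²·s⁻².
V = kg·m²·s⁻³·A⁻¹.
So V² = kg²·m⁴·s⁻⁶·A⁻².
Combining: Ω⁻¹·Gy·V² = (kg⁻¹·m⁻²·s³·A²) · (m²·s⁻²) · (kg²·m⁴·s⁻⁶·A⁻²) = kg·m⁴·s⁻⁵.
The exponent of kg is 1.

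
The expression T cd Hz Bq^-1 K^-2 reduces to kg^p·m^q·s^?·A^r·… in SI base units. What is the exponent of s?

T = kg·s⁻²·A⁻¹.
Hz = s⁻¹.
Bq = s⁻¹.
So Bq⁻¹ = s.
Combining: T·cd·Hz·Bq⁻¹·K⁻² = (kg·s⁻²·A⁻¹) · cd · s⁻¹ · s · K⁻² = kg·s⁻²·A⁻¹·K⁻²·cd.
The exponent of s is -2.

-2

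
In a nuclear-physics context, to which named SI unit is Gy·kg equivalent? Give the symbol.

J

Gy = m²·s⁻².
Combining: Gy·kg = (m²·s⁻²) · kg = kg·m²·s⁻².
kg·m²·s⁻² is the base-SI form of the joule.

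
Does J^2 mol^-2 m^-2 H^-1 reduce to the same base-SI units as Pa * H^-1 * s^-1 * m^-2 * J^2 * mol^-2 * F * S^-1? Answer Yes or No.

No

Left side:
  J = kg·m²·s⁻².
  So J² = kg²·m⁴·s⁻⁴.
  H = kg·m²·s⁻²·A⁻².
  So H⁻¹ = kg⁻¹·m⁻²·s²·A².
  Combining: J²·mol⁻²·m⁻²·H⁻¹ = (kg²·m⁴·s⁻⁴) · mol⁻² · m⁻² · (kg⁻¹·m⁻²·s²·A²) = kg·s⁻²·A²·mol⁻².
Right side:
  Pa = N/m² (pressure = force per area),
      = kg·m⁻¹·s⁻².
  H = Wb/A (inductance = flux per current),
      = kg·m²·s⁻²·A⁻².
  So H⁻¹ = kg⁻¹·m⁻²·s²·A².
  J = N·m (work = force × distance),
      = kg·m²·s⁻².
  So J² = kg²·m⁴·s⁻⁴.
  F = C/V (capacitance = charge per voltage),
      = A·s/(kg·m²·s⁻³·A⁻¹) (substituting C and V),
      = kg⁻¹·m⁻²·s⁴·A².
  S = 1/Ω (conductance is reciprocal resistance),
      = kg⁻¹·m⁻²·s³·A².
  So S⁻¹ = kg·m²·s⁻³·A⁻².
  Combining: Pa·H⁻¹·s⁻¹·m⁻²·J²·mol⁻²·F·S⁻¹ = (kg·m⁻¹·s⁻²) · (kg⁻¹·m⁻²·s²·A²) · s⁻¹ · m⁻² · (kg²·m⁴·s⁻⁴) · mol⁻² · (kg⁻¹·m⁻²·s⁴·A²) · (kg·m²·s⁻³·A⁻²) = kg²·m⁻¹·s⁻⁴·A²·mol⁻².
Left is kg·s⁻²·A²·mol⁻²; right is kg²·m⁻¹·s⁻⁴·A²·mol⁻² — different.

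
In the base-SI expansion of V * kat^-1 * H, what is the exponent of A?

-3

V = kg·m²·s⁻³·A⁻¹.
kat = s⁻¹·mol.
So kat⁻¹ = s·mol⁻¹.
H = kg·m²·s⁻²·A⁻².
Combining: V·kat⁻¹·H = (kg·m²·s⁻³·A⁻¹) · (s·mol⁻¹) · (kg·m²·s⁻²·A⁻²) = kg²·m⁴·s⁻⁴·A⁻³·mol⁻¹.
The exponent of A is -3.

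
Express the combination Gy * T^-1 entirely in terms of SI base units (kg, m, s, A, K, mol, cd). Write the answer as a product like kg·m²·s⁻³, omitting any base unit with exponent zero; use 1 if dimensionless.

Gy = J/kg (absorbed dose = energy per mass),
    = m²·s⁻².
T = Wb/m² (flux density = flux per area),
    = kg·s⁻²·A⁻¹.
So T⁻¹ = kg⁻¹·s²·A.
Combining: Gy·T⁻¹ = (m²·s⁻²) · (kg⁻¹·s²·A) = kg⁻¹·m²·A.

kg⁻¹·m²·A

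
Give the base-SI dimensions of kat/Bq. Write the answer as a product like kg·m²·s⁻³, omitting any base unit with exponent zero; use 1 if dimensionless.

mol

kat = mol/s = s⁻¹·mol (catalytic activity).
Bq = 1/s = s⁻¹ (activity is decays per second).
So Bq⁻¹ = s.
Combining: kat·Bq⁻¹ = (s⁻¹·mol) · s = mol.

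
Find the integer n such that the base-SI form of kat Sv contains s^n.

-3

kat = s⁻¹·mol.
Sv = m²·s⁻².
Combining: kat·Sv = (s⁻¹·mol) · (m²·s⁻²) = m²·s⁻³·mol.
The exponent of s is -3.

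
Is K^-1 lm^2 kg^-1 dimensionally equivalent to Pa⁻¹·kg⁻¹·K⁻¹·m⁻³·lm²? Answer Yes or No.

No

Left side:
  lm = cd·sr = cd (luminous flux; sr is dimensionless).
  So lm² = cd².
  Combining: K⁻¹·lm²·kg⁻¹ = K⁻¹ · cd² · kg⁻¹ = kg⁻¹·K⁻¹·cd².
Right side:
  Pa = kg·m⁻¹·s⁻².
  So Pa⁻¹ = kg⁻¹·m·s².
  lm = cd.
  So lm² = cd².
  Combining: Pa⁻¹·kg⁻¹·K⁻¹·m⁻³·lm² = (kg⁻¹·m·s²) · kg⁻¹ · K⁻¹ · m⁻³ · cd² = kg⁻²·m⁻²·s²·K⁻¹·cd².
Left is kg⁻¹·K⁻¹·cd²; right is kg⁻²·m⁻²·s²·K⁻¹·cd² — different.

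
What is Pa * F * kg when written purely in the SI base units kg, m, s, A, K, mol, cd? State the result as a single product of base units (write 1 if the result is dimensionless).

kg·m⁻³·s²·A²

Pa = N/m² (pressure = force per area),
    = kg·m⁻¹·s⁻².
F = C/V (capacitance = charge per voltage),
    = A·s/(kg·m²·s⁻³·A⁻¹) (substituting C and V),
    = kg⁻¹·m⁻²·s⁴·A².
Combining: Pa·F·kg = (kg·m⁻¹·s⁻²) · (kg⁻¹·m⁻²·s⁴·A²) · kg = kg·m⁻³·s²·A².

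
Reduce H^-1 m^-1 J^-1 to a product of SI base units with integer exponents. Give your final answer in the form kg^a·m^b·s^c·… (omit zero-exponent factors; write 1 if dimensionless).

kg⁻²·m⁻⁵·s⁴·A²

H = Wb/A (inductance = flux per current),
    = kg·m²·s⁻²·A⁻².
So H⁻¹ = kg⁻¹·m⁻²·s²·A².
J = N·m (work = force × distance),
    = kg·m²·s⁻².
So J⁻¹ = kg⁻¹·m⁻²·s².
Combining: H⁻¹·m⁻¹·J⁻¹ = (kg⁻¹·m⁻²·s²·A²) · m⁻¹ · (kg⁻¹·m⁻²·s²) = kg⁻²·m⁻⁵·s⁴·A².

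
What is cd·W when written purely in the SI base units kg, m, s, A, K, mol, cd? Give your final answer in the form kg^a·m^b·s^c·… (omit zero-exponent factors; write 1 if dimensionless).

W = J/s (power = energy per time),
    = kg·m²·s⁻³.
Combining: cd·W = cd · (kg·m²·s⁻³) = kg·m²·s⁻³·cd.

kg·m²·s⁻³·cd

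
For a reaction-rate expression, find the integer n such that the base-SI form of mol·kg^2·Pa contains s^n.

Pa = N/m² (pressure = force per area),
    = kg·m⁻¹·s⁻².
Combining: mol·kg²·Pa = mol · kg² · (kg·m⁻¹·s⁻²) = kg³·m⁻¹·s⁻²·mol.
The exponent of s is -2.

-2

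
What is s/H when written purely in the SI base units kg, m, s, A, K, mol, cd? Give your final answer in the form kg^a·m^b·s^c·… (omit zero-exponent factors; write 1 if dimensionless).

H = kg·m²·s⁻²·A⁻².
So H⁻¹ = kg⁻¹·m⁻²·s²·A².
Combining: H⁻¹·s = (kg⁻¹·m⁻²·s²·A²) · s = kg⁻¹·m⁻²·s³·A².

kg⁻¹·m⁻²·s³·A²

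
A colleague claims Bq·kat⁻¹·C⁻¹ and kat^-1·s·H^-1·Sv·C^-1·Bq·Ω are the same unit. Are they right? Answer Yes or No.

Left side:
  Bq = 1/s = s⁻¹ (activity is decays per second).
  kat = mol/s = s⁻¹·mol (catalytic activity).
  So kat⁻¹ = s·mol⁻¹.
  C = A·s = s·A (charge = current × time).
  So C⁻¹ = s⁻¹·A⁻¹.
  Combining: Bq·kat⁻¹·C⁻¹ = s⁻¹ · (s·mol⁻¹) · (s⁻¹·A⁻¹) = s⁻¹·A⁻¹·mol⁻¹.
Right side:
  kat = mol/s = s⁻¹·mol (catalytic activity).
  So kat⁻¹ = s·mol⁻¹.
  H = Wb/A (inductance = flux per current),
      = kg·m²·s⁻²·A⁻².
  So H⁻¹ = kg⁻¹·m⁻²·s²·A².
  Sv = J/kg (equivalent dose = energy per mass),
      = m²·s⁻².
  C = A·s = s·A (charge = current × time).
  So C⁻¹ = s⁻¹·A⁻¹.
  Bq = 1/s = s⁻¹ (activity is decays per second).
  Ω = V/A (resistance = voltage per current),
      = kg·m²·s⁻³·A⁻².
  Combining: kat⁻¹·s·H⁻¹·Sv·C⁻¹·Bq·Ω = (s·mol⁻¹) · s · (kg⁻¹·m⁻²·s²·A²) · (m²·s⁻²) · (s⁻¹·A⁻¹) · s⁻¹ · (kg·m²·s⁻³·A⁻²) = m²·s⁻³·A⁻¹·mol⁻¹.
Left is s⁻¹·A⁻¹·mol⁻¹; right is m²·s⁻³·A⁻¹·mol⁻¹ — different.

No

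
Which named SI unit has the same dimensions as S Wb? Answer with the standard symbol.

S = kg⁻¹·m⁻²·s³·A².
Wb = kg·m²·s⁻²·A⁻¹.
Combining: S·Wb = (kg⁻¹·m⁻²·s³·A²) · (kg·m²·s⁻²·A⁻¹) = s·A.
s·A is the base-SI form of the coulomb.

C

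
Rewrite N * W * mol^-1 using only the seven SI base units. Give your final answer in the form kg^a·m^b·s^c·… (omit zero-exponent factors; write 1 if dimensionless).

kg²·m³·s⁻⁵·mol⁻¹

N = kg·m·s⁻².
W = kg·m²·s⁻³.
Combining: N·W·mol⁻¹ = (kg·m·s⁻²) · (kg·m²·s⁻³) · mol⁻¹ = kg²·m³·s⁻⁵·mol⁻¹.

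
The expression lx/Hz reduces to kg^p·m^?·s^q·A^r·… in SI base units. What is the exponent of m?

-2

Hz = s⁻¹.
So Hz⁻¹ = s.
lx = m⁻²·cd.
Combining: Hz⁻¹·lx = s · (m⁻²·cd) = m⁻²·s·cd.
The exponent of m is -2.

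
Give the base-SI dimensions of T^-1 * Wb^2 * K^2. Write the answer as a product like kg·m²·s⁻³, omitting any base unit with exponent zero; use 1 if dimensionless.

kg·m⁴·s⁻²·A⁻¹·K²

T = kg·s⁻²·A⁻¹.
So T⁻¹ = kg⁻¹·s²·A.
Wb = kg·m²·s⁻²·A⁻¹.
So Wb² = kg²·m⁴·s⁻⁴·A⁻².
Combining: T⁻¹·Wb²·K² = (kg⁻¹·s²·A) · (kg²·m⁴·s⁻⁴·A⁻²) · K² = kg·m⁴·s⁻²·A⁻¹·K².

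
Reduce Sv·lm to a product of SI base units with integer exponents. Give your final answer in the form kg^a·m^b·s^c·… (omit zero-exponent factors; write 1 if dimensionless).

m²·s⁻²·cd

Sv = m²·s⁻².
lm = cd.
Combining: Sv·lm = (m²·s⁻²) · cd = m²·s⁻²·cd.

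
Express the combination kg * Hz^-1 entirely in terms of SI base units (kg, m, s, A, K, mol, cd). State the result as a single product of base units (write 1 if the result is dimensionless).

Hz = 1/s = s⁻¹ (frequency is cycles per second).
So Hz⁻¹ = s.
Combining: kg·Hz⁻¹ = kg · s = kg·s.

kg·s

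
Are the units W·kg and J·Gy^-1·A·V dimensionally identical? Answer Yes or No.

Left side:
  W = J/s (power = energy per time),
      = kg·m²·s⁻³.
  Combining: W·kg = (kg·m²·s⁻³) · kg = kg²·m²·s⁻³.
Right side:
  J = N·m (work = force × distance),
      = kg·m²·s⁻².
  Gy = J/kg (absorbed dose = energy per mass),
      = m²·s⁻².
  So Gy⁻¹ = m⁻²·s².
  V = W/A (potential = power per current),
      = kg·m²·s⁻³·A⁻¹.
  Combining: J·Gy⁻¹·A·V = (kg·m²·s⁻²) · (m⁻²·s²) · A · (kg·m²·s⁻³·A⁻¹) = kg²·m²·s⁻³.
Both reduce to kg²·m²·s⁻³.

Yes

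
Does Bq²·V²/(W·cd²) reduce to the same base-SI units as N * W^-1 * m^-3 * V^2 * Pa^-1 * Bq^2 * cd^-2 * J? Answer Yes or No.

Left side:
  W = kg·m²·s⁻³.
  So W⁻¹ = kg⁻¹·m⁻²·s³.
  Bq = s⁻¹.
  So Bq² = s⁻².
  V = kg·m²·s⁻³·A⁻¹.
  So V² = kg²·m⁴·s⁻⁶·A⁻².
  Combining: W⁻¹·cd⁻²·Bq²·V² = (kg⁻¹·m⁻²·s³) · cd⁻² · s⁻² · (kg²·m⁴·s⁻⁶·A⁻²) = kg·m²·s⁻⁵·A⁻²·cd⁻².
Right side:
  N = kg·m·s⁻².
  W = kg·m²·s⁻³.
  So W⁻¹ = kg⁻¹·m⁻²·s³.
  V = kg·m²·s⁻³·A⁻¹.
  So V² = kg²·m⁴·s⁻⁶·A⁻².
  Pa = kg·m⁻¹·s⁻².
  So Pa⁻¹ = kg⁻¹·m·s².
  Bq = s⁻¹.
  So Bq² = s⁻².
  J = kg·m²·s⁻².
  Combining: N·W⁻¹·m⁻³·V²·Pa⁻¹·Bq²·cd⁻²·J = (kg·m·s⁻²) · (kg⁻¹·m⁻²·s³) · m⁻³ · (kg²·m⁴·s⁻⁶·A⁻²) · (kg⁻¹·m·s²) · s⁻² · cd⁻² · (kg·m²·s⁻²) = kg²·m³·s⁻⁷·A⁻²·cd⁻².
Left is kg·m²·s⁻⁵·A⁻²·cd⁻²; right is kg²·m³·s⁻⁷·A⁻²·cd⁻² — different.

No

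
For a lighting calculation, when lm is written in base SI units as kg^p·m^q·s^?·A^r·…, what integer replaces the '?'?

lm = cd.
The exponent of s is 0.

0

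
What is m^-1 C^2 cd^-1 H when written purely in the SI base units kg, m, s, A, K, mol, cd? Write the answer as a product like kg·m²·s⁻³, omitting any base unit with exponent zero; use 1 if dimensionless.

kg·m·cd⁻¹

C = A·s = s·A (charge = current × time).
So C² = s²·A².
H = Wb/A (inductance = flux per current),
    = kg·m²·s⁻²·A⁻².
Combining: m⁻¹·C²·cd⁻¹·H = m⁻¹ · (s²·A²) · cd⁻¹ · (kg·m²·s⁻²·A⁻²) = kg·m·cd⁻¹.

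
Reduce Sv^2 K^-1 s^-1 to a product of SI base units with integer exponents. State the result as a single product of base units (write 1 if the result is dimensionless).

m⁴·s⁻⁵·K⁻¹

Sv = J/kg (equivalent dose = energy per mass),
    = m²·s⁻².
So Sv² = m⁴·s⁻⁴.
Combining: Sv²·K⁻¹·s⁻¹ = (m⁴·s⁻⁴) · K⁻¹ · s⁻¹ = m⁴·s⁻⁵·K⁻¹.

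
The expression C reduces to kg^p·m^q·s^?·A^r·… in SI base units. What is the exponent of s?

1

C = A·s = s·A (charge = current × time).
The exponent of s is 1.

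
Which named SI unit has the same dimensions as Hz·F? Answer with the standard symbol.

S

Hz = 1/s = s⁻¹ (frequency is cycles per second).
F = C/V (capacitance = charge per voltage),
    = A·s/(kg·m²·s⁻³·A⁻¹) (substituting C and V),
    = kg⁻¹·m⁻²·s⁴·A².
Combining: Hz·F = s⁻¹ · (kg⁻¹·m⁻²·s⁴·A²) = kg⁻¹·m⁻²·s³·A².
kg⁻¹·m⁻²·s³·A² is the base-SI form of the siemens.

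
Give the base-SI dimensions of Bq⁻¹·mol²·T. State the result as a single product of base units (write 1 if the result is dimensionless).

kg·s⁻¹·A⁻¹·mol²

Bq = 1/s = s⁻¹ (activity is decays per second).
So Bq⁻¹ = s.
T = Wb/m² (flux density = flux per area),
    = kg·s⁻²·A⁻¹.
Combining: Bq⁻¹·mol²·T = s · mol² · (kg·s⁻²·A⁻¹) = kg·s⁻¹·A⁻¹·mol².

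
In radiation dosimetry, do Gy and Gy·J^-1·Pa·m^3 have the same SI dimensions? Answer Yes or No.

Yes

Left side:
  Gy = J/kg (absorbed dose = energy per mass),
      = m²·s⁻².
Right side:
  Gy = m²·s⁻².
  J = kg·m²·s⁻².
  So J⁻¹ = kg⁻¹·m⁻²·s².
  Pa = kg·m⁻¹·s⁻².
  Combining: Gy·J⁻¹·Pa·m³ = (m²·s⁻²) · (kg⁻¹·m⁻²·s²) · (kg·m⁻¹·s⁻²) · m³ = m²·s⁻².
Both reduce to m²·s⁻².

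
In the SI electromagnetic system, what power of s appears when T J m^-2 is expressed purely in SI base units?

T = Wb/m² (flux density = flux per area),
    = kg·s⁻²·A⁻¹.
J = N·m (work = force × distance),
    = kg·m²·s⁻².
Combining: T·J·m⁻² = (kg·s⁻²·A⁻¹) · (kg·m²·s⁻²) · m⁻² = kg²·s⁻⁴·A⁻¹.
The exponent of s is -4.

-4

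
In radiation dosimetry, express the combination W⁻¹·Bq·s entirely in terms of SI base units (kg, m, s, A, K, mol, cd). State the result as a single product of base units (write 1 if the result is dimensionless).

kg⁻¹·m⁻²·s³

W = J/s (power = energy per time),
    = kg·m²·s⁻³.
So W⁻¹ = kg⁻¹·m⁻²·s³.
Bq = 1/s = s⁻¹ (activity is decays per second).
Combining: W⁻¹·Bq·s = (kg⁻¹·m⁻²·s³) · s⁻¹ · s = kg⁻¹·m⁻²·s³.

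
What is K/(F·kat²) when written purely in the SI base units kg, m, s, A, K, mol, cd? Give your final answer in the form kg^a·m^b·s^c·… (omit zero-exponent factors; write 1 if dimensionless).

kg·m²·s⁻²·A⁻²·K·mol⁻²

F = C/V (capacitance = charge per voltage),
    = A·s/(kg·m²·s⁻³·A⁻¹) (substituting C and V),
    = kg⁻¹·m⁻²·s⁴·A².
So F⁻¹ = kg·m²·s⁻⁴·A⁻².
kat = mol/s = s⁻¹·mol (catalytic activity).
So kat⁻² = s²·mol⁻².
Combining: F⁻¹·kat⁻²·K = (kg·m²·s⁻⁴·A⁻²) · (s²·mol⁻²) · K = kg·m²·s⁻²·A⁻²·K·mol⁻².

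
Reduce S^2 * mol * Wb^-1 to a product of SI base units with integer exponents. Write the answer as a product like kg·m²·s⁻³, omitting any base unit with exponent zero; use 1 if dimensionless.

kg⁻³·m⁻⁶·s⁸·A⁵·mol

S = 1/Ω (conductance is reciprocal resistance),
    = kg⁻¹·m⁻²·s³·A².
So S² = kg⁻²·m⁻⁴·s⁶·A⁴.
Wb = V·s (flux: a volt is a weber per second),
    = kg·m²·s⁻²·A⁻¹.
So Wb⁻¹ = kg⁻¹·m⁻²·s²·A.
Combining: S²·mol·Wb⁻¹ = (kg⁻²·m⁻⁴·s⁶·A⁴) · mol · (kg⁻¹·m⁻²·s²·A) = kg⁻³·m⁻⁶·s⁸·A⁵·mol.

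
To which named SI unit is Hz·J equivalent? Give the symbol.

W

Hz = s⁻¹.
J = kg·m²·s⁻².
Combining: Hz·J = s⁻¹ · (kg·m²·s⁻²) = kg·m²·s⁻³.
kg·m²·s⁻³ is the base-SI form of the watt.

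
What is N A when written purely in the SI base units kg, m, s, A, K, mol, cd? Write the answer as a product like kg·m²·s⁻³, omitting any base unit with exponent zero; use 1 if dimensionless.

N = kg·m/s² = kg·m·s⁻² (force = mass × acceleration).
Combining: N·A = (kg·m·s⁻²) · A = kg·m·s⁻²·A.

kg·m·s⁻²·A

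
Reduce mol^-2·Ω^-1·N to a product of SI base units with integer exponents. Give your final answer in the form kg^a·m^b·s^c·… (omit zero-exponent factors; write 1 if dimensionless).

Ω = kg·m²·s⁻³·A⁻².
So Ω⁻¹ = kg⁻¹·m⁻²·s³·A².
N = kg·m·s⁻².
Combining: mol⁻²·Ω⁻¹·N = mol⁻² · (kg⁻¹·m⁻²·s³·A²) · (kg·m·s⁻²) = m⁻¹·s·A²·mol⁻².

m⁻¹·s·A²·mol⁻²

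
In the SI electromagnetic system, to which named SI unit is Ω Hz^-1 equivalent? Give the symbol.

H

Ω = kg·m²·s⁻³·A⁻².
Hz = s⁻¹.
So Hz⁻¹ = s.
Combining: Ω·Hz⁻¹ = (kg·m²·s⁻³·A⁻²) · s = kg·m²·s⁻²·A⁻².
kg·m²·s⁻²·A⁻² is the base-SI form of the henry.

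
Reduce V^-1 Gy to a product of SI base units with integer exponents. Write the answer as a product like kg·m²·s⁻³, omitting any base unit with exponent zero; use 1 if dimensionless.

kg⁻¹·s·A

V = W/A (potential = power per current),
    = kg·m²·s⁻³·A⁻¹.
So V⁻¹ = kg⁻¹·m⁻²·s³·A.
Gy = J/kg (absorbed dose = energy per mass),
    = m²·s⁻².
Combining: V⁻¹·Gy = (kg⁻¹·m⁻²·s³·A) · (m²·s⁻²) = kg⁻¹·s·A.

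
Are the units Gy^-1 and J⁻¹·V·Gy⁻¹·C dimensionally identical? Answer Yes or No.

Left side:
  Gy = J/kg (absorbed dose = energy per mass),
      = m²·s⁻².
  So Gy⁻¹ = m⁻²·s².
Right side:
  J = N·m (work = force × distance),
      = kg·m²·s⁻².
  So J⁻¹ = kg⁻¹·m⁻²·s².
  V = W/A (potential = power per current),
      = kg·m²·s⁻³·A⁻¹.
  Gy = J/kg (absorbed dose = energy per mass),
      = m²·s⁻².
  So Gy⁻¹ = m⁻²·s².
  C = A·s = s·A (charge = current × time).
  Combining: J⁻¹·V·Gy⁻¹·C = (kg⁻¹·m⁻²·s²) · (kg·m²·s⁻³·A⁻¹) · (m⁻²·s²) · (s·A) = m⁻²·s².
Both reduce to m⁻²·s².

Yes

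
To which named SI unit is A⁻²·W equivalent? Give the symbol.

Ω

W = kg·m²·s⁻³.
Combining: A⁻²·W = A⁻² · (kg·m²·s⁻³) = kg·m²·s⁻³·A⁻².
kg·m²·s⁻³·A⁻² is the base-SI form of the ohm.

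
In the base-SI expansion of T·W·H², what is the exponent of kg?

T = kg·s⁻²·A⁻¹.
W = kg·m²·s⁻³.
H = kg·m²·s⁻²·A⁻².
So H² = kg²·m⁴·s⁻⁴·A⁻⁴.
Combining: T·W·H² = (kg·s⁻²·A⁻¹) · (kg·m²·s⁻³) · (kg²·m⁴·s⁻⁴·A⁻⁴) = kg⁴·m⁶·s⁻⁹·A⁻⁵.
The exponent of kg is 4.

4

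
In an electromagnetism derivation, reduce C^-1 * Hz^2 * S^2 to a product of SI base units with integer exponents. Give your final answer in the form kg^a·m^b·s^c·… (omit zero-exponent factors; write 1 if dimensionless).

C = A·s = s·A (charge = current × time).
So C⁻¹ = s⁻¹·A⁻¹.
Hz = 1/s = s⁻¹ (frequency is cycles per second).
So Hz² = s⁻².
S = 1/Ω (conductance is reciprocal resistance),
    = kg⁻¹·m⁻²·s³·A².
So S² = kg⁻²·m⁻⁴·s⁶·A⁴.
Combining: C⁻¹·Hz²·S² = (s⁻¹·A⁻¹) · s⁻² · (kg⁻²·m⁻⁴·s⁶·A⁴) = kg⁻²·m⁻⁴·s³·A³.

kg⁻²·m⁻⁴·s³·A³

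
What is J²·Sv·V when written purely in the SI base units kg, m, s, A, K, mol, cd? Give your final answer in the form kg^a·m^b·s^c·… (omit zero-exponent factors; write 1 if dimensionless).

kg³·m⁸·s⁻⁹·A⁻¹

J = kg·m²·s⁻².
So J² = kg²·m⁴·s⁻⁴.
Sv = m²·s⁻².
V = kg·m²·s⁻³·A⁻¹.
Combining: J²·Sv·V = (kg²·m⁴·s⁻⁴) · (m²·s⁻²) · (kg·m²·s⁻³·A⁻¹) = kg³·m⁸·s⁻⁹·A⁻¹.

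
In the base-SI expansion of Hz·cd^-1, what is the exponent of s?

-1

Hz = s⁻¹.
Combining: Hz·cd⁻¹ = s⁻¹ · cd⁻¹ = s⁻¹·cd⁻¹.
The exponent of s is -1.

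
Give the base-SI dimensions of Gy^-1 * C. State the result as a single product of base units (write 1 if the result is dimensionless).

Gy = m²·s⁻².
So Gy⁻¹ = m⁻²·s².
C = s·A.
Combining: Gy⁻¹·C = (m⁻²·s²) · (s·A) = m⁻²·s³·A.

m⁻²·s³·A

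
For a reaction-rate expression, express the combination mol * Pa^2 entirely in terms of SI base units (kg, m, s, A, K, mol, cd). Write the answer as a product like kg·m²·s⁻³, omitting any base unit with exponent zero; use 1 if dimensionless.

kg²·m⁻²·s⁻⁴·mol

Pa = N/m² (pressure = force per area),
    = kg·m⁻¹·s⁻².
So Pa² = kg²·m⁻²·s⁻⁴.
Combining: mol·Pa² = mol · (kg²·m⁻²·s⁻⁴) = kg²·m⁻²·s⁻⁴·mol.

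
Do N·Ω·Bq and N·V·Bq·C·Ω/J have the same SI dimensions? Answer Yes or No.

Yes

Left side:
  N = kg·m·s⁻².
  Ω = kg·m²·s⁻³·A⁻².
  Bq = s⁻¹.
  Combining: N·Ω·Bq = (kg·m·s⁻²) · (kg·m²·s⁻³·A⁻²) · s⁻¹ = kg²·m³·s⁻⁶·A⁻².
Right side:
  N = kg·m·s⁻².
  V = kg·m²·s⁻³·A⁻¹.
  Bq = s⁻¹.
  C = s·A.
  Ω = kg·m²·s⁻³·A⁻².
  J = kg·m²·s⁻².
  So J⁻¹ = kg⁻¹·m⁻²·s².
  Combining: N·V·Bq·C·Ω·J⁻¹ = (kg·m·s⁻²) · (kg·m²·s⁻³·A⁻¹) · s⁻¹ · (s·A) · (kg·m²·s⁻³·A⁻²) · (kg⁻¹·m⁻²·s²) = kg²·m³·s⁻⁶·A⁻².
Both reduce to kg²·m³·s⁻⁶·A⁻².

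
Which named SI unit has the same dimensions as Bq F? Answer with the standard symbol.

Bq = 1/s = s⁻¹ (activity is decays per second).
F = C/V (capacitance = charge per voltage),
    = A·s/(kg·m²·s⁻³·A⁻¹) (substituting C and V),
    = kg⁻¹·m⁻²·s⁴·A².
Combining: Bq·F = s⁻¹ · (kg⁻¹·m⁻²·s⁴·A²) = kg⁻¹·m⁻²·s³·A².
kg⁻¹·m⁻²·s³·A² is the base-SI form of the siemens.

S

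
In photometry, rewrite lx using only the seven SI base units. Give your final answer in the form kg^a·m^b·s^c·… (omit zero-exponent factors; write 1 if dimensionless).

lx = lm/m² (illuminance = luminous flux per area),
    = m⁻²·cd.

m⁻²·cd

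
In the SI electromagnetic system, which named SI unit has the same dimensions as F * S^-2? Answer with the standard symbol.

F = C/V (capacitance = charge per voltage),
    = A·s/(kg·m²·s⁻³·A⁻¹) (substituting C and V),
    = kg⁻¹·m⁻²·s⁴·A².
S = 1/Ω (conductance is reciprocal resistance),
    = kg⁻¹·m⁻²·s³·A².
So S⁻² = kg²·m⁴·s⁻⁶·A⁻⁴.
Combining: F·S⁻² = (kg⁻¹·m⁻²·s⁴·A²) · (kg²·m⁴·s⁻⁶·A⁻⁴) = kg·m²·s⁻²·A⁻².
kg·m²·s⁻²·A⁻² is the base-SI form of the henry.

H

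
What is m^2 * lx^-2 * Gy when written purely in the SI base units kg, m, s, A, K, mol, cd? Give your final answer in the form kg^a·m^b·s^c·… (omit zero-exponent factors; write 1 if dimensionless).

lx = lm/m² (illuminance = luminous flux per area),
    = m⁻²·cd.
So lx⁻² = m⁴·cd⁻².
Gy = J/kg (absorbed dose = energy per mass),
    = m²·s⁻².
Combining: m²·lx⁻²·Gy = m² · (m⁴·cd⁻²) · (m²·s⁻²) = m⁸·s⁻²·cd⁻².

m⁸·s⁻²·cd⁻²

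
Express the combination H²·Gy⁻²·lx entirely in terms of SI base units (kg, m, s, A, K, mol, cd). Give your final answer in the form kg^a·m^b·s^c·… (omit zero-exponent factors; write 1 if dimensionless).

H = Wb/A (inductance = flux per current),
    = kg·m²·s⁻²·A⁻².
So H² = kg²·m⁴·s⁻⁴·A⁻⁴.
Gy = J/kg (absorbed dose = energy per mass),
    = m²·s⁻².
So Gy⁻² = m⁻⁴·s⁴.
lx = lm/m² (illuminance = luminous flux per area),
    = m⁻²·cd.
Combining: H²·Gy⁻²·lx = (kg²·m⁴·s⁻⁴·A⁻⁴) · (m⁻⁴·s⁴) · (m⁻²·cd) = kg²·m⁻²·A⁻⁴·cd.

kg²·m⁻²·A⁻⁴·cd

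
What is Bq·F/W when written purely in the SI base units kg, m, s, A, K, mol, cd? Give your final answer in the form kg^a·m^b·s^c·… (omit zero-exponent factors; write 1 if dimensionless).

Bq = s⁻¹.
W = kg·m²·s⁻³.
So W⁻¹ = kg⁻¹·m⁻²·s³.
F = kg⁻¹·m⁻²·s⁴·A².
Combining: Bq·W⁻¹·F = s⁻¹ · (kg⁻¹·m⁻²·s³) · (kg⁻¹·m⁻²·s⁴·A²) = kg⁻²·m⁻⁴·s⁶·A².

kg⁻²·m⁻⁴·s⁶·A²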